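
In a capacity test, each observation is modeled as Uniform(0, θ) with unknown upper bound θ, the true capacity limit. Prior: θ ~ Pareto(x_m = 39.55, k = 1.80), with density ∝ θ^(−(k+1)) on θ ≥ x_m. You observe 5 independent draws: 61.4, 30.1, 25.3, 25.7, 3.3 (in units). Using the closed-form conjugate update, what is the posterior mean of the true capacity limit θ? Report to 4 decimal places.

A Pareto(scale x_m, shape k) prior on the upper bound θ of Uniform(0, θ) is conjugate: posterior is Pareto(max(x_m, max xᵢ), k + n).
Sample maximum = 61.4; prior scale x_m = 39.55 → posterior scale = max = 61.40.
Posterior shape = 1.80 + 5 = 6.80.
E[θ|data] = k·x_m/(k−1) = 6.80·61.40/5.80 = 71.9862.

71.9862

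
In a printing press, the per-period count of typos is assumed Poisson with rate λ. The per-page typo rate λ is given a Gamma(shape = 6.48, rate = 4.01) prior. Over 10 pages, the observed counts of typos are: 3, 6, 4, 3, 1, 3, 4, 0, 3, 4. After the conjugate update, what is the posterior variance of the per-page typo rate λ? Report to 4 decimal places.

With a Gamma(shape α, rate β) prior, the Poisson likelihood is conjugate: the posterior is Gamma(α + ΣXᵢ, β + n).
Sum of counts S = 31 over n = 10 pages.
Posterior: Gamma(α+S, β+n) = Gamma(6.48+31, 4.01+10) = Gamma(37.48, 14.01).
Var = α/β² = 37.48/14.01² = 0.1910.

0.1910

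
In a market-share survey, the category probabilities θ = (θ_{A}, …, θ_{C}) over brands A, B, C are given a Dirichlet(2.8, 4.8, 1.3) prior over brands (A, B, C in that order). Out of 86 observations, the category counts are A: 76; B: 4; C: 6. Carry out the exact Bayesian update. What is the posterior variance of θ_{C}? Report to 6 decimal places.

0.000740

The Dirichlet prior is conjugate to the Multinomial likelihood: each posterior αⱼ = prior αⱼ + observed count nⱼ.
Posterior concentration: (78.8, 8.8, 7.3), total = 94.9.
Var[θ_j] = α_j(Σα−α_j)/((Σα)²(Σα+1)) = 7.3·87.6/(94.9²·95.9) = 0.000740.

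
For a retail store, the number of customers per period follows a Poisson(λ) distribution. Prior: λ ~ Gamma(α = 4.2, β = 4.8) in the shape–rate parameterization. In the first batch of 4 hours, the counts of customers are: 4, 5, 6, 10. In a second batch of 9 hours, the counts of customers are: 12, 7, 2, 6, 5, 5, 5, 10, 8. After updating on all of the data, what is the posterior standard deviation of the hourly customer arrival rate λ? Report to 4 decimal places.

With a Gamma(shape α, rate β) prior, the Poisson likelihood is conjugate: the posterior is Gamma(α + ΣXᵢ, β + n).
Batch 1: sum of counts S = 25 over n = 4 hours.
After batch 1: Gamma(α+S, β+n) = Gamma(4.2+25, 4.8+4) = Gamma(29.2, 8.8).
Batch 2: sum of counts S = 60 over n = 9 hours.
After batch 2: Gamma(α+S, β+n) = Gamma(29.2+60, 8.8+9) = Gamma(89.2, 17.8).
SD = √α/β = √89.2/17.8 = 0.5306.

0.5306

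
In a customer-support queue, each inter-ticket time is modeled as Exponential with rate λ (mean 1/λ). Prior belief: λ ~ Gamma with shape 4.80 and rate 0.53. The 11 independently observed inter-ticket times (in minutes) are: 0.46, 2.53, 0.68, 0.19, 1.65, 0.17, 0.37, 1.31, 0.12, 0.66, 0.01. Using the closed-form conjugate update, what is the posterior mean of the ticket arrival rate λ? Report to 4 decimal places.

With a Gamma(shape α, rate β) prior on the exponential rate λ, the posterior after n observations with total T = Σxᵢ is Gamma(α+n, β+T).
Sum of observations T = 8.15 minutes; n = 11.
Posterior: Gamma(4.80+11, 0.53+8.15) = Gamma(15.80, 8.68).
Posterior mean of λ = α/β = 15.80/8.68 = 1.8203.

1.8203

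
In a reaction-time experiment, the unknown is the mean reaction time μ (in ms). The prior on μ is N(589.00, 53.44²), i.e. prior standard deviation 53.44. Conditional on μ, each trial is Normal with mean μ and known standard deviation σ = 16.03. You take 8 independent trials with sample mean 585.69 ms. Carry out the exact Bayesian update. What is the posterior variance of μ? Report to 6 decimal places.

31.762869

For Normal data with known variance σ², a Normal(μ₀, σ₀²) prior on μ is conjugate. Posterior precision = 1/σ₀² + n/σ²; posterior mean is the precision-weighted average of μ₀ and x̄.
σ₀² = 53.44² = 2855.8336, σ² = 16.03² = 256.9609; σ² + n·σ₀² = 256.9609 + 8·2855.8336 = 23103.6297.
Posterior precision = 1/σ₀² + n/σ² = 1/2855.8336 + 8/256.9609 = (σ² + n·σ₀²)/(σ₀²σ²) = 23103.6297/(2855.8336·256.9609); posterior variance σₙ² = σ₀²σ²/(σ² + n·σ₀²) = 2855.8336·256.9609/23103.6297 = 31.762869.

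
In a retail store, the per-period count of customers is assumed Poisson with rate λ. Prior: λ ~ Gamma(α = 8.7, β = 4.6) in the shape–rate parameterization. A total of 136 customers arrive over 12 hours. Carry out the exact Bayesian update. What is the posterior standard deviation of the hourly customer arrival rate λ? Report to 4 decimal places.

With a Gamma(shape α, rate β) prior, the Poisson likelihood is conjugate: the posterior is Gamma(α + ΣXᵢ, β + n).
Posterior: Gamma(α+S, β+n) = Gamma(8.7+136, 4.6+12) = Gamma(144.7, 16.6).
SD = √α/β = √144.7/16.6 = 0.7246.

0.7246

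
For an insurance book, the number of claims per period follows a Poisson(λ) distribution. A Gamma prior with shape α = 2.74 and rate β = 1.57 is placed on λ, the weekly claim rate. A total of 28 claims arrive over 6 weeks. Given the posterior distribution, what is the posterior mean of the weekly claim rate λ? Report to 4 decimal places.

With a Gamma(shape α, rate β) prior, the Poisson likelihood is conjugate: the posterior is Gamma(α + ΣXᵢ, β + n).
Posterior: Gamma(α+S, β+n) = Gamma(2.74+28, 1.57+6) = Gamma(30.74, 7.57).
Posterior mean = α/β = 30.74/7.57 = 4.0608.

4.0608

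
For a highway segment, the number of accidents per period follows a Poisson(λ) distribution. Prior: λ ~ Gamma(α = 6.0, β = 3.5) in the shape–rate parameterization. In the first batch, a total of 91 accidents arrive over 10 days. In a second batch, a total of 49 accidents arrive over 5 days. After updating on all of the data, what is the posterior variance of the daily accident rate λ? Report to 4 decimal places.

With a Gamma(shape α, rate β) prior, the Poisson likelihood is conjugate: the posterior is Gamma(α + ΣXᵢ, β + n).
After batch 1: Gamma(α+S, β+n) = Gamma(6.0+91, 3.5+10) = Gamma(97.0, 13.5).
After batch 2: Gamma(α+S, β+n) = Gamma(97.0+49, 13.5+5) = Gamma(146.0, 18.5).
Var = α/β² = 146.0/18.5² = 0.4266.

0.4266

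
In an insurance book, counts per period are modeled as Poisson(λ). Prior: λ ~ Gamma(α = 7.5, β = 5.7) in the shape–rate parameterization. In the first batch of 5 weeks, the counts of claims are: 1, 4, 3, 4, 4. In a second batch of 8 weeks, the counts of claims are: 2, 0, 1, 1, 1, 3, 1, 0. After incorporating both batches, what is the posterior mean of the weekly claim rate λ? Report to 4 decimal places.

1.7380

With a Gamma(shape α, rate β) prior, the Poisson likelihood is conjugate: the posterior is Gamma(α + ΣXᵢ, β + n).
Batch 1: sum of counts S = 16 over n = 5 weeks.
After batch 1: Gamma(α+S, β+n) = Gamma(7.5+16, 5.7+5) = Gamma(23.5, 10.7).
Batch 2: sum of counts S = 9 over n = 8 weeks.
After batch 2: Gamma(α+S, β+n) = Gamma(23.5+9, 10.7+8) = Gamma(32.5, 18.7).
Posterior mean = α/β = 32.5/18.7 = 1.7380.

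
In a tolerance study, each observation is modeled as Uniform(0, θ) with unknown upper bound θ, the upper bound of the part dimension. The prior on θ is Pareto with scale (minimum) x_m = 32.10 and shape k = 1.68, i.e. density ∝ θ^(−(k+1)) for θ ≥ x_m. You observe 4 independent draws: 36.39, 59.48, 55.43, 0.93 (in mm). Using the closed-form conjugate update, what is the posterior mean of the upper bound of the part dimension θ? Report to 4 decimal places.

A Pareto(scale x_m, shape k) prior on the upper bound θ of Uniform(0, θ) is conjugate: posterior is Pareto(max(x_m, max xᵢ), k + n).
Sample maximum = 59.48; prior scale x_m = 32.10 → posterior scale = max = 59.48.
Posterior shape = 1.68 + 4 = 5.68.
E[θ|data] = k·x_m/(k−1) = 5.68·59.48/4.68 = 72.1894.

72.1894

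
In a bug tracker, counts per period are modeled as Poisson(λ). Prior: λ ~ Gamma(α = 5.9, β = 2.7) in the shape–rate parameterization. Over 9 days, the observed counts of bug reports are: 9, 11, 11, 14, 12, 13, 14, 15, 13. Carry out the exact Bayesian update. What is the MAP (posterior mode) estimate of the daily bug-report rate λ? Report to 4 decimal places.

9.9915

With a Gamma(shape α, rate β) prior, the Poisson likelihood is conjugate: the posterior is Gamma(α + ΣXᵢ, β + n).
Sum of counts S = 112 over n = 9 days.
Posterior: Gamma(α+S, β+n) = Gamma(5.9+112, 2.7+9) = Gamma(117.9, 11.7).
Mode of Gamma(α,β) for α≥1 is (α−1)/β = 116.9/11.7 = 9.9915.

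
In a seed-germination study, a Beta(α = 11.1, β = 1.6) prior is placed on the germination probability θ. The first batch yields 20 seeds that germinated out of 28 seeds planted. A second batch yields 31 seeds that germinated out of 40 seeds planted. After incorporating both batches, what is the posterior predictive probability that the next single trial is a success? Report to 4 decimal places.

0.7695

The Beta prior is conjugate to a Binomial/Bernoulli likelihood; the update adds successes to α and failures to β.
After batch 1: Beta(11.1+20, 1.6+8) = Beta(31.1, 9.6).
After batch 2: Beta(31.1+31, 9.6+9) = Beta(62.1, 18.6).
For a single future Bernoulli trial, P(success | data) = α/(α+β) = 0.7695.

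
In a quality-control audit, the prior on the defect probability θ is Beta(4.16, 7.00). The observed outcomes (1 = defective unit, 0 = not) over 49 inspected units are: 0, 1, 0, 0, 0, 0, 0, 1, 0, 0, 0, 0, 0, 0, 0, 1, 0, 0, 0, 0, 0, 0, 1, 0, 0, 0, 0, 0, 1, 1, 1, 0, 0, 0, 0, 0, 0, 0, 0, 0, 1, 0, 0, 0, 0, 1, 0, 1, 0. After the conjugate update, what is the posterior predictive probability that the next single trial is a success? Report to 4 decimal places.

The Beta prior is conjugate to a Binomial/Bernoulli likelihood; the update adds successes to α and failures to β.
Posterior: Beta(α+k, β+n−k) = Beta(4.16+10, 7.00+39) = Beta(14.16, 46.00).
For a single future Bernoulli trial, P(success | data) = α/(α+β) = 0.2354.

0.2354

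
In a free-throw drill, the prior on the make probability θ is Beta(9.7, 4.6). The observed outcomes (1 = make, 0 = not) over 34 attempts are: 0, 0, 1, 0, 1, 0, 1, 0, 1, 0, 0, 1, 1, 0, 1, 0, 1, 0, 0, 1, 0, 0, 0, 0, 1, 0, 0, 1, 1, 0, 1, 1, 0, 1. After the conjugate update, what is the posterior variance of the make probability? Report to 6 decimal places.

0.005068

The Beta prior is conjugate to a Binomial/Bernoulli likelihood; the update adds successes to α and failures to β.
Posterior: Beta(α+k, β+n−k) = Beta(9.7+15, 4.6+19) = Beta(24.7, 23.6).
Var = αβ/((α+β)²(α+β+1)) = 24.7·23.6/(48.3²·49.3) = 0.005068.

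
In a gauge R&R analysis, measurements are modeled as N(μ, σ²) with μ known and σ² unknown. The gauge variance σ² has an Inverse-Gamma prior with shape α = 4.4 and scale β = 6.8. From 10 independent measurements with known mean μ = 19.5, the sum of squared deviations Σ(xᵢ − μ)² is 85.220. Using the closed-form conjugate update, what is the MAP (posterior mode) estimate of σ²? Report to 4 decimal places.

With known mean μ and an Inverse-Gamma(α, β) prior on σ², the Normal likelihood is conjugate: posterior is Inv-Gamma(α + n/2, β + Σ(xᵢ−μ)²/2).
Posterior: Inv-Gamma(4.4 + 10/2, 6.8 + 85.220/2) = Inv-Gamma(9.40, 49.4100).
Mode = β/(α+1) = 49.4100/10.40 = 4.7510.

4.7510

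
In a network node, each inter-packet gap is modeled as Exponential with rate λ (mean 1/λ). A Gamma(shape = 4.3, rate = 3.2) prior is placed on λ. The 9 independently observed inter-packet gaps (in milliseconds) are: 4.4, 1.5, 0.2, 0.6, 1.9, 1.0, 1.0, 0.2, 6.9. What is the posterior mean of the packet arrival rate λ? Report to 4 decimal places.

0.6364

With a Gamma(shape α, rate β) prior on the exponential rate λ, the posterior after n observations with total T = Σxᵢ is Gamma(α+n, β+T).
Sum of observations T = 17.7 milliseconds; n = 9.
Posterior: Gamma(4.3+9, 3.2+17.7) = Gamma(13.3, 20.9).
Posterior mean of λ = α/β = 13.3/20.9 = 0.6364.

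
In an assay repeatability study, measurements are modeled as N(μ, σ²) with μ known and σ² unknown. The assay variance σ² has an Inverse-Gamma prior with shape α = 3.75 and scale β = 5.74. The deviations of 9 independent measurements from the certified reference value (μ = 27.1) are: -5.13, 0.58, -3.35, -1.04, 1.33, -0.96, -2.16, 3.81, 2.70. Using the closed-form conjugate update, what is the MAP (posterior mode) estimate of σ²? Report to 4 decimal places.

4.3027

With known mean μ and an Inverse-Gamma(α, β) prior on σ², the Normal likelihood is conjugate: posterior is Inv-Gamma(α + n/2, β + Σ(xᵢ−μ)²/2).
Σ(xᵢ−μ)² = (-5.13)² + (0.58)² + (-3.35)² + (-1.04)² + (1.33)² + (-0.96)² + (-2.16)² + (3.81)² + (2.70)² = 68.1196.
Posterior: Inv-Gamma(3.75 + 9/2, 5.74 + 68.1196/2) = Inv-Gamma(8.25, 39.79980).
Mode = β/(α+1) = 39.79980/9.25 = 4.3027.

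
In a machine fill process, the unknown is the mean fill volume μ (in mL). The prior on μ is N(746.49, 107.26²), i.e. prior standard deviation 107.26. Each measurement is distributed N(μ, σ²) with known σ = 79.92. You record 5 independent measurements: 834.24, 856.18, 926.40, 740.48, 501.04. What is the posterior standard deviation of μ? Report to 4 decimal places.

33.9083

For Normal data with known variance σ², a Normal(μ₀, σ₀²) prior on μ is conjugate. Posterior precision = 1/σ₀² + n/σ²; posterior mean is the precision-weighted average of μ₀ and x̄.
σ₀² = 107.26² = 11504.7076, σ² = 79.92² = 6387.2064; σ² + n·σ₀² = 6387.2064 + 5·11504.7076 = 63910.7444.
Posterior precision = 1/σ₀² + n/σ² = 1/11504.7076 + 5/6387.2064 = (σ² + n·σ₀²)/(σ₀²σ²) = 63910.7444/(11504.7076·6387.2064); posterior variance σₙ² = σ₀²σ²/(σ² + n·σ₀²) = 11504.7076·6387.2064/63910.7444 = 1149.774466.
Posterior SD = √σₙ² = √(11504.7076·6387.2064/63910.7444) = 33.9083.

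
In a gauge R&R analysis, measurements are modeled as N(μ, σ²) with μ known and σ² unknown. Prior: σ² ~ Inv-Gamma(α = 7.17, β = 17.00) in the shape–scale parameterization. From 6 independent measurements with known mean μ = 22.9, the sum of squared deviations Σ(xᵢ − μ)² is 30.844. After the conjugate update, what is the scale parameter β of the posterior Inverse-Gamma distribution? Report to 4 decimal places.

With known mean μ and an Inverse-Gamma(α, β) prior on σ², the Normal likelihood is conjugate: posterior is Inv-Gamma(α + n/2, β + Σ(xᵢ−μ)²/2).
Posterior: Inv-Gamma(7.17 + 6/2, 17.00 + 30.844/2) = Inv-Gamma(10.17, 32.4220).
Posterior β = 32.4220.

32.4220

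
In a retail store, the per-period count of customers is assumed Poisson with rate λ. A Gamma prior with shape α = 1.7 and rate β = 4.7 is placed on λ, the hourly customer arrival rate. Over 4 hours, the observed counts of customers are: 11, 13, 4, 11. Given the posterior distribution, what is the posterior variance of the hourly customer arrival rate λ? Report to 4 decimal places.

0.5377

With a Gamma(shape α, rate β) prior, the Poisson likelihood is conjugate: the posterior is Gamma(α + ΣXᵢ, β + n).
Sum of counts S = 39 over n = 4 hours.
Posterior: Gamma(α+S, β+n) = Gamma(1.7+39, 4.7+4) = Gamma(40.7, 8.7).
Var = α/β² = 40.7/8.7² = 0.5377.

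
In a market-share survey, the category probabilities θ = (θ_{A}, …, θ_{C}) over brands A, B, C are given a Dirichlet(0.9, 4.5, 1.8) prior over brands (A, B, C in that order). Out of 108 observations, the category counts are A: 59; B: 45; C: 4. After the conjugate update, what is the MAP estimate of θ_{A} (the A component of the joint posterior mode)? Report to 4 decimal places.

0.5250

The Dirichlet prior is conjugate to the Multinomial likelihood: each posterior αⱼ = prior αⱼ + observed count nⱼ.
Posterior concentration: (59.9, 49.5, 5.8), total = 115.2.
Joint mode component: (α_{A}−1)/(Σα−K) = 58.9/112.2 = 0.5250.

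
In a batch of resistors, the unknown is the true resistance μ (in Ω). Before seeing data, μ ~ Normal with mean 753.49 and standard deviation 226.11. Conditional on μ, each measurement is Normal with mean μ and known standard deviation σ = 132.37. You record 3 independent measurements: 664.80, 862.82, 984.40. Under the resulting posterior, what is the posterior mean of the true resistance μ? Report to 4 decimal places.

828.7431

For Normal data with known variance σ², a Normal(μ₀, σ₀²) prior on μ is conjugate. Posterior precision = 1/σ₀² + n/σ²; posterior mean is the precision-weighted average of μ₀ and x̄.
Σxᵢ = 664.80 + 862.82 + 984.40 = 2512.02, so n·x̄ = 2512.02.
σ₀² = 226.11² = 51125.7321, σ² = 132.37² = 17521.8169; σ² + n·σ₀² = 17521.8169 + 3·51125.7321 = 170899.0132.
Posterior mean = (μ₀/σ₀² + n·x̄/σ²)/(1/σ₀² + n/σ²) = (σ²·μ₀ + σ₀²·n·x̄)/(σ² + n·σ₀²) = (17521.8169·753.49 + 51125.7321·2512.02)/170899.0132 = 141631375.365823/170899.0132 = 828.7431.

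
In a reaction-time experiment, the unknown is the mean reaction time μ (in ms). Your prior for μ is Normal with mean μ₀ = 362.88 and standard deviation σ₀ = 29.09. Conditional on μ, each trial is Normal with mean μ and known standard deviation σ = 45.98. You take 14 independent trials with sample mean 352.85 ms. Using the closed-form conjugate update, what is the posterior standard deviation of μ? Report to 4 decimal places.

11.3201

For Normal data with known variance σ², a Normal(μ₀, σ₀²) prior on μ is conjugate. Posterior precision = 1/σ₀² + n/σ²; posterior mean is the precision-weighted average of μ₀ and x̄.
σ₀² = 29.09² = 846.2281, σ² = 45.98² = 2114.1604; σ² + n·σ₀² = 2114.1604 + 14·846.2281 = 13961.3538.
Posterior precision = 1/σ₀² + n/σ² = 1/846.2281 + 14/2114.1604 = (σ² + n·σ₀²)/(σ₀²σ²) = 13961.3538/(846.2281·2114.1604); posterior variance σₙ² = σ₀²σ²/(σ² + n·σ₀²) = 846.2281·2114.1604/13961.3538 = 128.143872.
Posterior SD = √σₙ² = √(846.2281·2114.1604/13961.3538) = 11.3201.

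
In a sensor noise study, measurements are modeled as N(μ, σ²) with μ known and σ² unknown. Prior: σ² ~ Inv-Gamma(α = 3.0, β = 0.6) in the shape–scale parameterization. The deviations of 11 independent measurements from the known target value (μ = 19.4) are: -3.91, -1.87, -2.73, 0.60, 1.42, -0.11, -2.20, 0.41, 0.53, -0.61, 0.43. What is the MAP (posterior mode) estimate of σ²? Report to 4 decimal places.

1.8775

With known mean μ and an Inverse-Gamma(α, β) prior on σ², the Normal likelihood is conjugate: posterior is Inv-Gamma(α + n/2, β + Σ(xᵢ−μ)²/2).
Σ(xᵢ−μ)² = (-3.91)² + (-1.87)² + (-2.73)² + (0.60)² + (1.42)² + (-0.11)² + (-2.20)² + (0.41)² + (0.53)² + (-0.61)² + (0.43)² = 34.4724.
Posterior: Inv-Gamma(3.0 + 11/2, 0.6 + 34.4724/2) = Inv-Gamma(8.50, 17.83620).
Mode = β/(α+1) = 17.83620/9.50 = 1.8775.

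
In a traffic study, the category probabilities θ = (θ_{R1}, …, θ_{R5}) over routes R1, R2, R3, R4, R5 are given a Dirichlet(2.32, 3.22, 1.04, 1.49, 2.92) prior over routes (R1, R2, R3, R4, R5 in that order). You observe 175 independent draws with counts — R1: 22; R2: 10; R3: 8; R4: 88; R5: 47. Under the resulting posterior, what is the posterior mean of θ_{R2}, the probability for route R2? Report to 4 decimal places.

The Dirichlet prior is conjugate to the Multinomial likelihood: each posterior αⱼ = prior αⱼ + observed count nⱼ.
Posterior concentration: (24.32, 13.22, 9.04, 89.49, 49.92), total = 185.99.
E[θ_{R2}|data] = α_{R2}/Σα = 13.22/185.99 = 0.0711.

0.0711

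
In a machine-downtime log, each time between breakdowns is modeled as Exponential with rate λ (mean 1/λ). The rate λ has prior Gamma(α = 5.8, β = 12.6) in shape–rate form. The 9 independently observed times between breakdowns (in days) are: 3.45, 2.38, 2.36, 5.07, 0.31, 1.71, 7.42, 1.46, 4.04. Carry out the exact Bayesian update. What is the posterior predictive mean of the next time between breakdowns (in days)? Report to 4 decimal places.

With a Gamma(shape α, rate β) prior on the exponential rate λ, the posterior after n observations with total T = Σxᵢ is Gamma(α+n, β+T).
Sum of observations T = 28.20 days; n = 9.
Posterior: Gamma(5.8+9, 12.6+28.20) = Gamma(14.8, 40.80).
The predictive distribution for the next observation is Lomax; its mean is β/(α−1) = 40.80/13.8 = 2.9565.

2.9565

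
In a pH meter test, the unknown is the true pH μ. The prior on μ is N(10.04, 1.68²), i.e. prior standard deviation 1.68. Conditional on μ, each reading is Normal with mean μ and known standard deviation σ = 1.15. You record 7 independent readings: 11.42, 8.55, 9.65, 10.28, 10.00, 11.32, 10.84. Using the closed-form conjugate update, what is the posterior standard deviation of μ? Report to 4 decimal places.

For Normal data with known variance σ², a Normal(μ₀, σ₀²) prior on μ is conjugate. Posterior precision = 1/σ₀² + n/σ²; posterior mean is the precision-weighted average of μ₀ and x̄.
σ₀² = 1.68² = 2.8224, σ² = 1.15² = 1.3225; σ² + n·σ₀² = 1.3225 + 7·2.8224 = 21.0793.
Posterior precision = 1/σ₀² + n/σ² = 1/2.8224 + 7/1.3225 = (σ² + n·σ₀²)/(σ₀²σ²) = 21.0793/(2.8224·1.3225); posterior variance σₙ² = σ₀²σ²/(σ² + n·σ₀²) = 2.8224·1.3225/21.0793 = 0.177075.
Posterior SD = √σₙ² = √(2.8224·1.3225/21.0793) = 0.4208.

0.4208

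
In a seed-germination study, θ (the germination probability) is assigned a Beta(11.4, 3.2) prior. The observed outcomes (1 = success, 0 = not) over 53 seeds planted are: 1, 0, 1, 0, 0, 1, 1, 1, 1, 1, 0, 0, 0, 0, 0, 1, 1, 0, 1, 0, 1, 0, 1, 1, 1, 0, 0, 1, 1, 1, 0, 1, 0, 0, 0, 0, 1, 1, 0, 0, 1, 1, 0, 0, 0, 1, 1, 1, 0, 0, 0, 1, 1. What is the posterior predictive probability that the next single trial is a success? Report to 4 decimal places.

0.5680

The Beta prior is conjugate to a Binomial/Bernoulli likelihood; the update adds successes to α and failures to β.
Posterior: Beta(α+k, β+n−k) = Beta(11.4+27, 3.2+26) = Beta(38.4, 29.2).
For a single future Bernoulli trial, P(success | data) = α/(α+β) = 0.5680.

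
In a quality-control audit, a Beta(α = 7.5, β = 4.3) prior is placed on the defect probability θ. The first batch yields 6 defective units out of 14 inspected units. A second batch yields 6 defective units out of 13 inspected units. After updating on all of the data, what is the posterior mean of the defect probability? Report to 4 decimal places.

0.5026

The Beta prior is conjugate to a Binomial/Bernoulli likelihood; the update adds successes to α and failures to β.
After batch 1: Beta(7.5+6, 4.3+8) = Beta(13.5, 12.3).
After batch 2: Beta(13.5+6, 12.3+7) = Beta(19.5, 19.3).
Posterior mean = α/(α+β) = 19.5/38.8 = 0.5026.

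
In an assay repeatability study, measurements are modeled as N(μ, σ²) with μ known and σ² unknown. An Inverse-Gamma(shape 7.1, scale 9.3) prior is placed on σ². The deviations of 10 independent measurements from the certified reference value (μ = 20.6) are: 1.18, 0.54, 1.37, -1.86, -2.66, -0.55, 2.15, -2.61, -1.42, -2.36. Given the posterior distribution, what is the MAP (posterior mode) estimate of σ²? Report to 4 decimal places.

With known mean μ and an Inverse-Gamma(α, β) prior on σ², the Normal likelihood is conjugate: posterior is Inv-Gamma(α + n/2, β + Σ(xᵢ−μ)²/2).
Σ(xᵢ−μ)² = (1.18)² + (0.54)² + (1.37)² + (-1.86)² + (-2.66)² + (-0.55)² + (2.15)² + (-2.61)² + (-1.42)² + (-2.36)² = 33.4192.
Posterior: Inv-Gamma(7.1 + 10/2, 9.3 + 33.4192/2) = Inv-Gamma(12.10, 26.00960).
Mode = β/(α+1) = 26.00960/13.10 = 1.9855.

1.9855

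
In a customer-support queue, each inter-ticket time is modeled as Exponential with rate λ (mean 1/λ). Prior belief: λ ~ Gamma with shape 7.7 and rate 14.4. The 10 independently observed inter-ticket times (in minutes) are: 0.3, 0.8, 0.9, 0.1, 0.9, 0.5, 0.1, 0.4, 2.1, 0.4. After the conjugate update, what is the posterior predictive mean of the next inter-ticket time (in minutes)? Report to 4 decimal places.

With a Gamma(shape α, rate β) prior on the exponential rate λ, the posterior after n observations with total T = Σxᵢ is Gamma(α+n, β+T).
Sum of observations T = 6.5 minutes; n = 10.
Posterior: Gamma(7.7+10, 14.4+6.5) = Gamma(17.7, 20.9).
The predictive distribution for the next observation is Lomax; its mean is β/(α−1) = 20.9/16.7 = 1.2515.

1.2515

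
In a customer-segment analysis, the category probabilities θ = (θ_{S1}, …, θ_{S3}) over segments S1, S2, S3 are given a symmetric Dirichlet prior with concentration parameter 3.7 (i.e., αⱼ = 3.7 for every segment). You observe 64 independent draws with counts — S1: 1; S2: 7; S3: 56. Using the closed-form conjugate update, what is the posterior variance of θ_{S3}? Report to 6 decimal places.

The Dirichlet prior is conjugate to the Multinomial likelihood: each posterior αⱼ = prior αⱼ + observed count nⱼ.
Posterior concentration: (4.7, 10.7, 59.7), total = 75.1.
Var[θ_j] = α_j(Σα−α_j)/((Σα)²(Σα+1)) = 59.7·15.4/(75.1²·76.1) = 0.002142.

0.002142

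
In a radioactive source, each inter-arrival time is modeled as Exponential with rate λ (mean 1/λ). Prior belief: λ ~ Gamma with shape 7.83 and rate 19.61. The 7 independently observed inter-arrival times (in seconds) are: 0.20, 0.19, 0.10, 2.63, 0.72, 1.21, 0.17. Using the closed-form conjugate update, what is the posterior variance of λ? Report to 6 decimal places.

With a Gamma(shape α, rate β) prior on the exponential rate λ, the posterior after n observations with total T = Σxᵢ is Gamma(α+n, β+T).
Sum of observations T = 5.22 seconds; n = 7.
Posterior: Gamma(7.83+7, 19.61+5.22) = Gamma(14.83, 24.83).
Var = α/β² = 0.024054.

0.024054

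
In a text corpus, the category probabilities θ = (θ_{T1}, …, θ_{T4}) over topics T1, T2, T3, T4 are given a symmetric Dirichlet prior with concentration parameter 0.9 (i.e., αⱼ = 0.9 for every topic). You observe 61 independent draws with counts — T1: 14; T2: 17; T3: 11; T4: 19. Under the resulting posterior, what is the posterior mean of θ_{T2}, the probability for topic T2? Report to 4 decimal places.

The Dirichlet prior is conjugate to the Multinomial likelihood: each posterior αⱼ = prior αⱼ + observed count nⱼ.
Posterior concentration: (14.9, 17.9, 11.9, 19.9), total = 64.6.
E[θ_{T2}|data] = α_{T2}/Σα = 17.9/64.6 = 0.2771.

0.2771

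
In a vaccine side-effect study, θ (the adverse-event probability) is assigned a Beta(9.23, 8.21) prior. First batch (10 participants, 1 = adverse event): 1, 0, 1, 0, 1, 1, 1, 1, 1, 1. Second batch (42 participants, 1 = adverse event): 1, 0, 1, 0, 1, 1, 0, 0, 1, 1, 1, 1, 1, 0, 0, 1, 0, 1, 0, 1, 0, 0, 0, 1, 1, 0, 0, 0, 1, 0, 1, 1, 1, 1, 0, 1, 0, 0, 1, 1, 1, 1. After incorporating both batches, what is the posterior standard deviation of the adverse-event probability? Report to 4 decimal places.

0.0585

The Beta prior is conjugate to a Binomial/Bernoulli likelihood; the update adds successes to α and failures to β.
After batch 1: Beta(9.23+8, 8.21+2) = Beta(17.23, 10.21).
After batch 2: Beta(17.23+24, 10.21+18) = Beta(41.23, 28.21).
Var = αβ/((α+β)²(α+β+1)) = 41.23·28.21/(69.44²·70.44) = 0.00342435; SD = √0.00342435 = 0.0585.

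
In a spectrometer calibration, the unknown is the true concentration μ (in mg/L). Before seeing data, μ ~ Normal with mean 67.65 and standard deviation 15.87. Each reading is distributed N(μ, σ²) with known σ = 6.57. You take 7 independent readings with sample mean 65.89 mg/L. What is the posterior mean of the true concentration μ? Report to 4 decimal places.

For Normal data with known variance σ², a Normal(μ₀, σ₀²) prior on μ is conjugate. Posterior precision = 1/σ₀² + n/σ²; posterior mean is the precision-weighted average of μ₀ and x̄.
n·x̄ = 7·65.89 = 461.23.
σ₀² = 15.87² = 251.8569, σ² = 6.57² = 43.1649; σ² + n·σ₀² = 43.1649 + 7·251.8569 = 1806.1632.
Posterior mean = (μ₀/σ₀² + n·x̄/σ²)/(1/σ₀² + n/σ²) = (σ²·μ₀ + σ₀²·n·x̄)/(σ² + n·σ₀²) = (43.1649·67.65 + 251.8569·461.23)/1806.1632 = 119084.063472/1806.1632 = 65.9321.

65.9321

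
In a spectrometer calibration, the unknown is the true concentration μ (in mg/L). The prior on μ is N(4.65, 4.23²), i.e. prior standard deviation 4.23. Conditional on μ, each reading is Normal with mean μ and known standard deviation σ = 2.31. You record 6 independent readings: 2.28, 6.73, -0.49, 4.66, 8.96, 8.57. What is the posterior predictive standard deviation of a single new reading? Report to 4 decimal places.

2.4866

For Normal data with known variance σ², a Normal(μ₀, σ₀²) prior on μ is conjugate. Posterior precision = 1/σ₀² + n/σ²; posterior mean is the precision-weighted average of μ₀ and x̄.
σ₀² = 4.23² = 17.8929, σ² = 2.31² = 5.3361; σ² + n·σ₀² = 5.3361 + 6·17.8929 = 112.6935.
Posterior precision = 1/σ₀² + n/σ² = 1/17.8929 + 6/5.3361 = (σ² + n·σ₀²)/(σ₀²σ²) = 112.6935/(17.8929·5.3361); posterior variance σₙ² = σ₀²σ²/(σ² + n·σ₀²) = 17.8929·5.3361/112.6935 = 0.847239.
Predictive variance for one new observation = σₙ² + σ² = 17.8929·5.3361/112.6935 + 5.3361 = σ²·(σ₀² + 112.6935)/112.6935 = 5.3361·130.5864/112.6935 = 6.183339; SD = √(5.3361·130.5864/112.6935) = 2.4866.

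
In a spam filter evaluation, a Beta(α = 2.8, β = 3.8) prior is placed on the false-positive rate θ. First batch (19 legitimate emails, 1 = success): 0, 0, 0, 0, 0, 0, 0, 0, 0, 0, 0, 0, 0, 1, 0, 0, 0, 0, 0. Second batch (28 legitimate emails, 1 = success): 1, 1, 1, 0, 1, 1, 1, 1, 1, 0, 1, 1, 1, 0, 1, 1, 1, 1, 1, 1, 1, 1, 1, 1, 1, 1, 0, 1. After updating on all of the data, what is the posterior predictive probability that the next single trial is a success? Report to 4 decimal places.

0.5187

The Beta prior is conjugate to a Binomial/Bernoulli likelihood; the update adds successes to α and failures to β.
After batch 1: Beta(2.8+1, 3.8+18) = Beta(3.8, 21.8).
After batch 2: Beta(3.8+24, 21.8+4) = Beta(27.8, 25.8).
For a single future Bernoulli trial, P(success | data) = α/(α+β) = 0.5187.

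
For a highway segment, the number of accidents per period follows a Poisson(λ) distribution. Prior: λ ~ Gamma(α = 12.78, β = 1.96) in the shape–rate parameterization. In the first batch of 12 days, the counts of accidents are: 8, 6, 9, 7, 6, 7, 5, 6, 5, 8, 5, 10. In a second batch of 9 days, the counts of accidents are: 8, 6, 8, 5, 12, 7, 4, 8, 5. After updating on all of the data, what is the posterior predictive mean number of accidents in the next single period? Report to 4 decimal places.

With a Gamma(shape α, rate β) prior, the Poisson likelihood is conjugate: the posterior is Gamma(α + ΣXᵢ, β + n).
Batch 1: sum of counts S = 82 over n = 12 days.
After batch 1: Gamma(α+S, β+n) = Gamma(12.78+82, 1.96+12) = Gamma(94.78, 13.96).
Batch 2: sum of counts S = 63 over n = 9 days.
After batch 2: Gamma(α+S, β+n) = Gamma(94.78+63, 13.96+9) = Gamma(157.78, 22.96).
The predictive distribution for one future period is NegBinom with mean α/β = 6.8720.

6.8720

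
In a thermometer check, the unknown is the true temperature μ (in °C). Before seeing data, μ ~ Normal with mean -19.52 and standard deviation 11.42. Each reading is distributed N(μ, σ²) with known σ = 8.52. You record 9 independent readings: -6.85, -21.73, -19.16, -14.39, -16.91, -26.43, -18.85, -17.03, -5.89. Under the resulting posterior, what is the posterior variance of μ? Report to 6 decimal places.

For Normal data with known variance σ², a Normal(μ₀, σ₀²) prior on μ is conjugate. Posterior precision = 1/σ₀² + n/σ²; posterior mean is the precision-weighted average of μ₀ and x̄.
σ₀² = 11.42² = 130.4164, σ² = 8.52² = 72.5904; σ² + n·σ₀² = 72.5904 + 9·130.4164 = 1246.338.
Posterior precision = 1/σ₀² + n/σ² = 1/130.4164 + 9/72.5904 = (σ² + n·σ₀²)/(σ₀²σ²) = 1246.338/(130.4164·72.5904); posterior variance σₙ² = σ₀²σ²/(σ² + n·σ₀²) = 130.4164·72.5904/1246.338 = 7.595836.

7.595836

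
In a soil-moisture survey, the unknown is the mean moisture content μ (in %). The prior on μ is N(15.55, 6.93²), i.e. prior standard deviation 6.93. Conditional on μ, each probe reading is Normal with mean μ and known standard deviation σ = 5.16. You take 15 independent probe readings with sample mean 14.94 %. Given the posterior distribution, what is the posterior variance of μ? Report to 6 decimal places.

For Normal data with known variance σ², a Normal(μ₀, σ₀²) prior on μ is conjugate. Posterior precision = 1/σ₀² + n/σ²; posterior mean is the precision-weighted average of μ₀ and x̄.
σ₀² = 6.93² = 48.0249, σ² = 5.16² = 26.6256; σ² + n·σ₀² = 26.6256 + 15·48.0249 = 746.9991.
Posterior precision = 1/σ₀² + n/σ² = 1/48.0249 + 15/26.6256 = (σ² + n·σ₀²)/(σ₀²σ²) = 746.9991/(48.0249·26.6256); posterior variance σₙ² = σ₀²σ²/(σ² + n·σ₀²) = 48.0249·26.6256/746.9991 = 1.711772.

1.711772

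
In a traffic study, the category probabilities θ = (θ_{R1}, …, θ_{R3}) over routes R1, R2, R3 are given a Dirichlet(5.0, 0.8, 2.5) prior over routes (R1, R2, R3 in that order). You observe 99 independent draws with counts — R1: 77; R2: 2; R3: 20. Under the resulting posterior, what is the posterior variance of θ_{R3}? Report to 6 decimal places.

The Dirichlet prior is conjugate to the Multinomial likelihood: each posterior αⱼ = prior αⱼ + observed count nⱼ.
Posterior concentration: (82.0, 2.8, 22.5), total = 107.3.
Var[θ_j] = α_j(Σα−α_j)/((Σα)²(Σα+1)) = 22.5·84.8/(107.3²·108.3) = 0.001530.

0.001530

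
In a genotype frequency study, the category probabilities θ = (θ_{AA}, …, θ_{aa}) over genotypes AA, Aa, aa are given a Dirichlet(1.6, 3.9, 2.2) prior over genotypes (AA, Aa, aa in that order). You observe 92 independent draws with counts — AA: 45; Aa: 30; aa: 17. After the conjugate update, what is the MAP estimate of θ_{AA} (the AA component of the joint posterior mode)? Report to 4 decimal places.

0.4716

The Dirichlet prior is conjugate to the Multinomial likelihood: each posterior αⱼ = prior αⱼ + observed count nⱼ.
Posterior concentration: (46.6, 33.9, 19.2), total = 99.7.
Joint mode component: (α_{AA}−1)/(Σα−K) = 45.6/96.7 = 0.4716.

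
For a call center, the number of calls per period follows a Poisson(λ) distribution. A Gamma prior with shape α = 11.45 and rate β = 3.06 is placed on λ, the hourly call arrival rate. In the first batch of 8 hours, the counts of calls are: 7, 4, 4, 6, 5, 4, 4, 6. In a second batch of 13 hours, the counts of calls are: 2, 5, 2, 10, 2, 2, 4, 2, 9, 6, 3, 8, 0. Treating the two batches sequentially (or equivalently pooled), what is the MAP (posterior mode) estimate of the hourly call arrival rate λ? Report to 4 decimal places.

With a Gamma(shape α, rate β) prior, the Poisson likelihood is conjugate: the posterior is Gamma(α + ΣXᵢ, β + n).
Batch 1: sum of counts S = 40 over n = 8 hours.
After batch 1: Gamma(α+S, β+n) = Gamma(11.45+40, 3.06+8) = Gamma(51.45, 11.06).
Batch 2: sum of counts S = 55 over n = 13 hours.
After batch 2: Gamma(α+S, β+n) = Gamma(51.45+55, 11.06+13) = Gamma(106.45, 24.06).
Mode of Gamma(α,β) for α≥1 is (α−1)/β = 105.45/24.06 = 4.3828.

4.3828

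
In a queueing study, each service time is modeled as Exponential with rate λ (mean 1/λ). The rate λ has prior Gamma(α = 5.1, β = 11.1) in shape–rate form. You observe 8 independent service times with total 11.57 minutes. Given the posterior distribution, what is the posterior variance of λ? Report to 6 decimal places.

0.025490

With a Gamma(shape α, rate β) prior on the exponential rate λ, the posterior after n observations with total T = Σxᵢ is Gamma(α+n, β+T).
Posterior: Gamma(5.1+8, 11.1+11.57) = Gamma(13.1, 22.67).
Var = α/β² = 0.025490.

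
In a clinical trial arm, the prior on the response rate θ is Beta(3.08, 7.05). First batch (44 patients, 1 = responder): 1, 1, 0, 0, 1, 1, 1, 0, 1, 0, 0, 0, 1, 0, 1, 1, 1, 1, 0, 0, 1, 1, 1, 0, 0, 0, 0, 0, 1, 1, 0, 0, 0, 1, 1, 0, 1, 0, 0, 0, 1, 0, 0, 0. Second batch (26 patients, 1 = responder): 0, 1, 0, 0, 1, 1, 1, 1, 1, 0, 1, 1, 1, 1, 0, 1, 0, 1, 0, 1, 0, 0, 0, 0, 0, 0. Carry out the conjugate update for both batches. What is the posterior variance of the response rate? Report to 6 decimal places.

The Beta prior is conjugate to a Binomial/Bernoulli likelihood; the update adds successes to α and failures to β.
After batch 1: Beta(3.08+20, 7.05+24) = Beta(23.08, 31.05).
After batch 2: Beta(23.08+13, 31.05+13) = Beta(36.08, 44.05).
Var = αβ/((α+β)²(α+β+1)) = 36.08·44.05/(80.13²·81.13) = 0.003051.

0.003051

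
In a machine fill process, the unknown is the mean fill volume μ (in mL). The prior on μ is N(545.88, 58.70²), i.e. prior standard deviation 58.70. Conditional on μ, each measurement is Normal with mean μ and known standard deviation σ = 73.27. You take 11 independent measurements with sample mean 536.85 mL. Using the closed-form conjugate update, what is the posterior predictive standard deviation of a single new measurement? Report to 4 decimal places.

For Normal data with known variance σ², a Normal(μ₀, σ₀²) prior on μ is conjugate. Posterior precision = 1/σ₀² + n/σ²; posterior mean is the precision-weighted average of μ₀ and x̄.
σ₀² = 58.70² = 3445.69, σ² = 73.27² = 5368.4929; σ² + n·σ₀² = 5368.4929 + 11·3445.69 = 43271.0829.
Posterior precision = 1/σ₀² + n/σ² = 1/3445.69 + 11/5368.4929 = (σ² + n·σ₀²)/(σ₀²σ²) = 43271.0829/(3445.69·5368.4929); posterior variance σₙ² = σ₀²σ²/(σ² + n·σ₀²) = 3445.69·5368.4929/43271.0829 = 427.494785.
Predictive variance for one new observation = σₙ² + σ² = 3445.69·5368.4929/43271.0829 + 5368.4929 = σ²·(σ₀² + 43271.0829)/43271.0829 = 5368.4929·46716.7729/43271.0829 = 5795.987685; SD = √(5368.4929·46716.7729/43271.0829) = 76.1314.

76.1314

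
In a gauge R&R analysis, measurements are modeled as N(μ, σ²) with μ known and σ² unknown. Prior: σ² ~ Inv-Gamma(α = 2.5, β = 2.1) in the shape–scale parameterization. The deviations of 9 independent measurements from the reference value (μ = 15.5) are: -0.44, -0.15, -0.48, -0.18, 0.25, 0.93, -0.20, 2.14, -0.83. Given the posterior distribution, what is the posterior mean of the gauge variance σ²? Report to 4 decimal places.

0.9096

With known mean μ and an Inverse-Gamma(α, β) prior on σ², the Normal likelihood is conjugate: posterior is Inv-Gamma(α + n/2, β + Σ(xᵢ−μ)²/2).
Σ(xᵢ−μ)² = (-0.44)² + (-0.15)² + (-0.48)² + (-0.18)² + (0.25)² + (0.93)² + (-0.20)² + (2.14)² + (-0.83)² = 6.7148.
Posterior: Inv-Gamma(2.5 + 9/2, 2.1 + 6.7148/2) = Inv-Gamma(7.00, 5.45740).
E[σ²|data] = β/(α−1) = 5.45740/6.00 = 0.9096.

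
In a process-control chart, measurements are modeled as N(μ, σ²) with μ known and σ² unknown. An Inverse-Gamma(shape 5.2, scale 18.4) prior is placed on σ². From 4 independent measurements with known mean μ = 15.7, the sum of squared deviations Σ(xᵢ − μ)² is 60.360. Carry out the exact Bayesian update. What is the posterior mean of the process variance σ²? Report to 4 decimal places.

With known mean μ and an Inverse-Gamma(α, β) prior on σ², the Normal likelihood is conjugate: posterior is Inv-Gamma(α + n/2, β + Σ(xᵢ−μ)²/2).
Posterior: Inv-Gamma(5.2 + 4/2, 18.4 + 60.360/2) = Inv-Gamma(7.20, 48.5800).
E[σ²|data] = β/(α−1) = 48.5800/6.20 = 7.8355.

7.8355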